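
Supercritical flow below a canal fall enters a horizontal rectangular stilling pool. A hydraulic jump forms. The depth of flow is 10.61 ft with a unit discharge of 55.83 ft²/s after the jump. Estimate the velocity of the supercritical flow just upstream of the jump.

V₁ = 37.07 ft/s

V₂ = q/y₂ = 55.83/10.61 = 5.262 ft/s; Fr₂ = V₂/√(g·y₂) = 0.2847.
Applying the sequent-depth relation in reverse, y₁/y₂ = ½[√(1 + 8Fr₂²) − 1] = ½[√1.6484 − 1] = 0.1419.
y₁ = 0.1419 × 10.61 = 1.506 ft.
V₁ = q/y₁ = 55.83/1.506 = 37.07 ft/s.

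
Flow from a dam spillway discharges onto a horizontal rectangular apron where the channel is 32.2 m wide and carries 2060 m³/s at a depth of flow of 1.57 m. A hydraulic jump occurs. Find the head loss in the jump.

q = Q/b = 2060/32.2 = 64.0 m²/s; V₁ = q/y₁ = 40.7 m/s. Fr₁ = V₁/√(g·y₁) = 10.4.
From the momentum equation for a rectangular channel, y₂/y₁ = ½[√(1 + 8Fr₁²) − 1] = ½[√863.5 − 1] = 14.2.
y₂ = 14.2 × 1.57 = 22.3 m.
V₂ = q/y₂ = 64.0/22.3 = 2.87 m/s. E₁ = y₁ + V₁²/2g = 86.2 m; E₂ = y₂ + V₂²/2g = 22.7 m. ΔE = E₁ − E₂ = 63.5 m.

ΔE = 63.5 m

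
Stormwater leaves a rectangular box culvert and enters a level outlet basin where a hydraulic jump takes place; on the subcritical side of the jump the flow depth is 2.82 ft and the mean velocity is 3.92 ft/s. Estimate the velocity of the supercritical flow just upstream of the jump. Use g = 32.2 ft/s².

V₁ = 14.7 ft/s

Fr₂ = V₂/√(g·y₂) = 3.92/√(32.2×2.82) = 0.411.
The Bélanger relation is symmetric: y₁/y₂ = ½[√(1 + 8Fr₂²) − 1] = ½[√2.354 − 1] = 0.267.
y₁ = 0.267 × 2.82 = 0.753 ft.
V₁ = q/y₁ = 11.1/0.753 = 14.7 ft/s.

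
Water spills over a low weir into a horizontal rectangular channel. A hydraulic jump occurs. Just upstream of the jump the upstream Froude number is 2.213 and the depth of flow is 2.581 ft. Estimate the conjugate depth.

y₂ = 6.890 ft

Fr₁ = 2.213 (given).
Sequent-depth ratio: y₂/y₁ = ½[√(1 + 8Fr₁²) − 1] = ½[√40.179 − 1] = 2.669.
y₂ = 2.669 × 2.581 = 6.890 ft.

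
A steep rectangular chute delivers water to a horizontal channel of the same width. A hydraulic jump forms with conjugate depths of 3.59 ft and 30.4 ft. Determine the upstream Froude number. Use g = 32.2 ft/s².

For a rectangular channel the momentum equation gives q² = ½·g·y₁·y₂·(y₁ + y₂) = ½×32.2×3.59×30.4×34.0 = 59723.
q = √59723 = 244 ft²/s.
V₁ = q/y₁ = 68.1 ft/s; Fr₁ = V₁/√(g·y₁) = 6.33.

Fr₁ = 6.33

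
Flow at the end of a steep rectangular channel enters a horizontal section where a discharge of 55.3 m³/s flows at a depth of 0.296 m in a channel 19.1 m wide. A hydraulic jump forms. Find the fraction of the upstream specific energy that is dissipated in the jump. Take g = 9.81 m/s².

ΔE/E₁ = 0.547 (54.7%)

q = Q/b = 55.3/19.1 = 2.90 m²/s; V₁ = q/y₁ = 9.78 m/s. Fr₁ = V₁/√(g·y₁) = 5.74.
Sequent-depth ratio: y₂/y₁ = ½[√(1 + 8Fr₁²) − 1] = ½[√264.6 − 1] = 7.63.
y₂ = 7.63 × 0.296 = 2.26 m.
E₁ = y₁ + V₁²/2g = 5.17 m. ΔE = (y₂ − y₁)³/(4y₁y₂) = 2.83 m. ΔE/E₁ = 2.83/5.17 = 0.547.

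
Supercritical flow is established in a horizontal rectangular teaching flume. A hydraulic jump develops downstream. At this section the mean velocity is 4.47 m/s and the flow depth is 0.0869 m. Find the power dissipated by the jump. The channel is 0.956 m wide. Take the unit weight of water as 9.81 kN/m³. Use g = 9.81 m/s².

Fr₁ = V₁/√(g·y₁) = 4.47/√(9.81×0.0869) = 4.84.
By Bélanger, y₂/y₁ = ½[√(1 + 8Fr₁²) − 1] = ½[√188.5 − 1] = 6.36.
y₂ = 6.36 × 0.0869 = 0.553 m.
q = V₁·y₁ = 4.47 × 0.0869 = 0.388 m²/s. V₂ = q/y₂ = 0.388/0.553 = 0.702 m/s. E₁ = y₁ + V₁²/2g = 1.11 m; E₂ = y₂ + V₂²/2g = 0.578 m. ΔE = E₁ − E₂ = 0.527 m.
Q = q·b = 0.388 × 0.956 = 0.371 m³/s. P = γ·Q·ΔE = 9.81 × 0.371 × 0.527 = 1.92 kW.

P = 1.92 kW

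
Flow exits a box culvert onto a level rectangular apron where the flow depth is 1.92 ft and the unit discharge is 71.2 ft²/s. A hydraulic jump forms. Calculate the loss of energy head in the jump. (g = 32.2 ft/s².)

V₁ = q/y₁ = 71.2/1.92 = 37.1 ft/s. Fr₁ = V₁/√(g·y₁) = 37.1/√(32.2×1.92) = 4.72.
Conjugate-depth relation: y₂/y₁ = ½[√(1 + 8Fr₁²) − 1] = ½[√178.9 − 1] = 6.19.
y₂ = 6.19 × 1.92 = 11.9 ft.
Head loss: ΔE = (y₂ − y₁)³/(4y₁y₂) = (11.9 − 1.92)³/(4×1.92×11.9) = 989/91.3 = 10.8 ft.

ΔE = 10.8 ft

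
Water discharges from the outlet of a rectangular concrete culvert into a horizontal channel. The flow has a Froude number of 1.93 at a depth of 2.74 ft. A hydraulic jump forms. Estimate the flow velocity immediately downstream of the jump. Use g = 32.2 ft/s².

V₂ = 7.97 ft/s

Fr₁ = 1.93 (given).
Sequent-depth ratio: y₂/y₁ = ½[√(1 + 8Fr₁²) − 1] = ½[√30.80 − 1] = 2.27.
y₂ = 2.27 × 2.74 = 6.23 ft.
V₁ = Fr₁·√(g·y₁) = 1.93×√(32.2×2.74) = 18.1 ft/s; q = V₁·y₁ = 49.7 ft²/s.
V₂ = q/y₂ = 49.7/6.23 = 7.97 ft/s.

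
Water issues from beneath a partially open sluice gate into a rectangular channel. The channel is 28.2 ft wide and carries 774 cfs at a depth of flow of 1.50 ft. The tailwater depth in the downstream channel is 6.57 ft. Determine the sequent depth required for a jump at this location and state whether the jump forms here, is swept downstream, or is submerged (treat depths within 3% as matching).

y₂ = 4.89 ft; the jump is submerged

q = Q/b = 774/28.2 = 27.4 ft²/s; V₁ = q/y₁ = 18.3 ft/s. Fr₁ = V₁/√(g·y₁) = 2.63.
Conjugate-depth relation: y₂/y₁ = ½[√(1 + 8Fr₁²) − 1] = ½[√56.46 − 1] = 3.26.
y₂ = 3.26 × 1.50 = 4.89 ft.
Tailwater y_tw = 6.57 ft: y_tw > y₂, so the jump is submerged.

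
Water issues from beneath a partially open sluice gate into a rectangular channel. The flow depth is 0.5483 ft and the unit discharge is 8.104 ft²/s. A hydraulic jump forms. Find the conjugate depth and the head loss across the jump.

y₂ = 2.467 ft; ΔE = 1.306 ft

V₁ = q/y₁ = 8.104/0.5483 = 14.78 ft/s. Fr₁ = V₁/√(g·y₁) = 14.78/√(32.2×0.5483) = 3.518.
Conjugate-depth relation: y₂/y₁ = ½[√(1 + 8Fr₁²) − 1] = ½[√99.987 − 1] = 4.500.
y₂ = 4.500 × 0.5483 = 2.467 ft.
V₂ = q/y₂ = 8.104/2.467 = 3.285 ft/s. E₁ = y₁ + V₁²/2g = 3.940 ft; E₂ = y₂ + V₂²/2g = 2.635 ft. ΔE = E₁ − E₂ = 1.306 ft.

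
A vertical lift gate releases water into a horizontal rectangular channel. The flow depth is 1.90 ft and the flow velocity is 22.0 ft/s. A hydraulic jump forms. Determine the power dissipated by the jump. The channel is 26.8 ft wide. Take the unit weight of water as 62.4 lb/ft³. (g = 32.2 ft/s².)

Fr₁ = V₁/√(g·y₁) = 22.0/√(32.2×1.90) = 2.81.
Sequent-depth ratio: y₂/y₁ = ½[√(1 + 8Fr₁²) − 1] = ½[√64.29 − 1] = 3.51.
y₂ = 3.51 × 1.90 = 6.67 ft.
Head loss: ΔE = (y₂ − y₁)³/(4y₁y₂) = (6.67 − 1.90)³/(4×1.90×6.67) = 108/50.7 = 2.14 ft.
q = V₁·y₁ = 22.0 × 1.90 = 41.8 ft²/s. Q = q·b = 41.8 × 26.8 = 1120 cfs. P = γ·Q·ΔE/550 = 62.4 × 1120 × 2.14 / 550 = 272 hp.

P = 272 hp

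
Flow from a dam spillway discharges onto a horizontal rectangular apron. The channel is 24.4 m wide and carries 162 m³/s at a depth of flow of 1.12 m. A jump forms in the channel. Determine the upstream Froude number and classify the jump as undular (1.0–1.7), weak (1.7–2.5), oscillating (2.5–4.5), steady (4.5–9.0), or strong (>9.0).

Fr₁ = 1.79; weak jump

q = Q/b = 162/24.4 = 6.64 m²/s; V₁ = q/y₁ = 5.93 m/s. Fr₁ = V₁/√(g·y₁) = 1.79.
Fr₁ = 1.79 lies in the weak range.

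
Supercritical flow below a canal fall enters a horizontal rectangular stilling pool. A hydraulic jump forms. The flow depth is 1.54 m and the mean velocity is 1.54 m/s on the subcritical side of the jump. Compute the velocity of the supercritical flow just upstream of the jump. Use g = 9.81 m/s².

V₁ = 6.14 m/s

Fr₂ = V₂/√(g·y₂) = 1.54/√(9.81×1.54) = 0.396.
The Bélanger relation is symmetric: y₁/y₂ = ½[√(1 + 8Fr₂²) − 1] = ½[√2.256 − 1] = 0.251.
y₁ = 0.251 × 1.54 = 0.387 m.
V₁ = q/y₁ = 2.37/0.387 = 6.14 m/s.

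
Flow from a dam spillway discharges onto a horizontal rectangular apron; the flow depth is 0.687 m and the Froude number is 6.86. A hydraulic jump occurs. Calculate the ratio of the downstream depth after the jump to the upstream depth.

y₂/y₁ = 9.21

Fr₁ = 6.86 (given).
Sequent-depth ratio: y₂/y₁ = ½[√(1 + 8Fr₁²) − 1] = ½[√377.5 − 1] = 9.21.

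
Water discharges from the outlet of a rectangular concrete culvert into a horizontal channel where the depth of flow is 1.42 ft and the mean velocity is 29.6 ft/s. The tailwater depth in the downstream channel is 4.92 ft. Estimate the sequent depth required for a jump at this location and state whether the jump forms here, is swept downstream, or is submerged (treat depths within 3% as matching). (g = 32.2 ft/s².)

y₂ = 8.11 ft; the jump is swept downstream

Fr₁ = V₁/√(g·y₁) = 29.6/√(32.2×1.42) = 4.38.
By Bélanger, y₂/y₁ = ½[√(1 + 8Fr₁²) − 1] = ½[√154.3 − 1] = 5.71.
y₂ = 5.71 × 1.42 = 8.11 ft.
Tailwater y_tw = 4.92 ft: y_tw < y₂, so the jump is swept downstream.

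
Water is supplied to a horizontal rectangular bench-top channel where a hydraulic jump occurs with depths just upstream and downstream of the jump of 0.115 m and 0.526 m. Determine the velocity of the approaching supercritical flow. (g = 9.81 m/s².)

For a rectangular channel the momentum equation gives q² = ½·g·y₁·y₂·(y₁ + y₂) = ½×9.81×0.115×0.526×0.641 = 0.190.
q = √0.190 = 0.436 m²/s.
V₁ = q/y₁ = 0.436/0.115 = 3.79 m/s.

V₁ = 3.79 m/s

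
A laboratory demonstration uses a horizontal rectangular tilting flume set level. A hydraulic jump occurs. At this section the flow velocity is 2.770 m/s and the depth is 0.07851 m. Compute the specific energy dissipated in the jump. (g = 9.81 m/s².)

ΔE = 0.1317 m

Fr₁ = V₁/√(g·y₁) = 2.770/√(9.81×0.07851) = 3.156.
Sequent-depth ratio: y₂/y₁ = ½[√(1 + 8Fr₁²) − 1] = ½[√80.699 − 1] = 3.992.
y₂ = 3.992 × 0.07851 = 0.3134 m.
Head loss: ΔE = (y₂ − y₁)³/(4y₁y₂) = (0.3134 − 0.07851)³/(4×0.07851×0.3134) = 0.01296/0.09842 = 0.1317 m.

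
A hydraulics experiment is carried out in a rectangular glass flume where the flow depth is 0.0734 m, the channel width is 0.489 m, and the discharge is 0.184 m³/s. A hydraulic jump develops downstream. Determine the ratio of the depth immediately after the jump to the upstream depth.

q = Q/b = 0.184/0.489 = 0.376 m²/s; V₁ = q/y₁ = 5.13 m/s. Fr₁ = V₁/√(g·y₁) = 6.04.
Bélanger equation: y₂/y₁ = ½[√(1 + 8Fr₁²) − 1] = ½[√293.0 − 1] = 8.06.

y₂/y₁ = 8.06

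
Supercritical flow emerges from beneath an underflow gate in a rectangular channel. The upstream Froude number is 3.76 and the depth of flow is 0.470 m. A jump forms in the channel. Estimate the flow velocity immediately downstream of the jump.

Fr₁ = 3.76 (given).
Sequent-depth ratio: y₂/y₁ = ½[√(1 + 8Fr₁²) − 1] = ½[√114.1 − 1] = 4.84.
y₂ = 4.84 × 0.470 = 2.28 m.
V₁ = Fr₁·√(g·y₁) = 3.76×√(9.81×0.470) = 8.07 m/s; q = V₁·y₁ = 3.79 m²/s.
V₂ = q/y₂ = 3.79/2.28 = 1.67 m/s.

V₂ = 1.67 m/s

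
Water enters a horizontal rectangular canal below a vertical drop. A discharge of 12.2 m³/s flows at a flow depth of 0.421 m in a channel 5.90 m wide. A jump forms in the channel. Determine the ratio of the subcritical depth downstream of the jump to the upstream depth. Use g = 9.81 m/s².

q = Q/b = 12.2/5.90 = 2.07 m²/s; V₁ = q/y₁ = 4.91 m/s. Fr₁ = V₁/√(g·y₁) = 2.42.
Sequent-depth ratio: y₂/y₁ = ½[√(1 + 8Fr₁²) − 1] = ½[√47.73 − 1] = 2.95.

y₂/y₁ = 2.95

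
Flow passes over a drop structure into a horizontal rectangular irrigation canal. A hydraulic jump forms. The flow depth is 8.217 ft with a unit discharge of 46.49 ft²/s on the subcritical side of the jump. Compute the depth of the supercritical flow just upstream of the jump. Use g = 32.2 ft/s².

V₂ = q/y₂ = 46.49/8.217 = 5.658 ft/s; Fr₂ = V₂/√(g·y₂) = 0.3478.
The Bélanger relation is symmetric: y₁/y₂ = ½[√(1 + 8Fr₂²) − 1] = ½[√1.9679 − 1] = 0.2014.
y₁ = 0.2014 × 8.217 = 1.655 ft.

y₁ = 1.655 ft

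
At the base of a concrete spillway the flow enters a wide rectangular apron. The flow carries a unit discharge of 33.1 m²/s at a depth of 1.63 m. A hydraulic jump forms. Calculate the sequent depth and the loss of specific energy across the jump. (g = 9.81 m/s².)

V₁ = q/y₁ = 33.1/1.63 = 20.3 m/s. Fr₁ = V₁/√(g·y₁) = 20.3/√(9.81×1.63) = 5.08.
By Bélanger, y₂/y₁ = ½[√(1 + 8Fr₁²) − 1] = ½[√207.3 − 1] = 6.70.
y₂ = 6.70 × 1.63 = 10.9 m.
V₂ = q/y₂ = 33.1/10.9 = 3.03 m/s. E₁ = y₁ + V₁²/2g = 22.6 m; E₂ = y₂ + V₂²/2g = 11.4 m. ΔE = E₁ − E₂ = 11.3 m.

y₂ = 10.9 m; ΔE = 11.3 m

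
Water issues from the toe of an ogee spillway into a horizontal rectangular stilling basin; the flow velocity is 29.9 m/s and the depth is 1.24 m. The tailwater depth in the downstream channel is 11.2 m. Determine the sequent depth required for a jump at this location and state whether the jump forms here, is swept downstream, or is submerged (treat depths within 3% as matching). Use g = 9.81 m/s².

y₂ = 14.4 m; the jump is swept downstream

Fr₁ = V₁/√(g·y₁) = 29.9/√(9.81×1.24) = 8.57.
Sequent-depth ratio: y₂/y₁ = ½[√(1 + 8Fr₁²) − 1] = ½[√589.0 − 1] = 11.6.
y₂ = 11.6 × 1.24 = 14.4 m.
Tailwater y_tw = 11.2 m: y_tw < y₂, so the jump is swept downstream.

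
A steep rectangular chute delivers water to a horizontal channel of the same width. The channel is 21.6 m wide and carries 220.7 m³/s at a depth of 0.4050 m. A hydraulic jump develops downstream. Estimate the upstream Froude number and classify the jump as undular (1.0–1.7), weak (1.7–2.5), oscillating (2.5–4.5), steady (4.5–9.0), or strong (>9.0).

Fr₁ = 12.66; strong jump

q = Q/b = 220.7/21.6 = 10.22 m²/s; V₁ = q/y₁ = 25.23 m/s. Fr₁ = V₁/√(g·y₁) = 12.66.
Fr₁ = 12.66 lies in the strong range.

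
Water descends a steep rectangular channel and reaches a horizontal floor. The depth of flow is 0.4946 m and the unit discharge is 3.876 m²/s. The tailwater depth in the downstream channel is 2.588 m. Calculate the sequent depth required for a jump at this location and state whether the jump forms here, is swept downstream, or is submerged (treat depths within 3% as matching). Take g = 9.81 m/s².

y₂ = 2.253 m; the jump is submerged

V₁ = q/y₁ = 3.876/0.4946 = 7.837 m/s. Fr₁ = V₁/√(g·y₁) = 7.837/√(9.81×0.4946) = 3.558.
By Bélanger, y₂/y₁ = ½[√(1 + 8Fr₁²) − 1] = ½[√102.26 − 1] = 4.556.
y₂ = 4.556 × 0.4946 = 2.253 m.
Tailwater y_tw = 2.588 m: y_tw > y₂, so the jump is submerged.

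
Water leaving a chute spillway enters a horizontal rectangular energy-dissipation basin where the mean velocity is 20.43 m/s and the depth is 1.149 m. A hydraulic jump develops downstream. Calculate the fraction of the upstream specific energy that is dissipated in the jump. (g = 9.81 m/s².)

Fr₁ = V₁/√(g·y₁) = 20.43/√(9.81×1.149) = 6.085.
Sequent-depth ratio: y₂/y₁ = ½[√(1 + 8Fr₁²) − 1] = ½[√297.24 − 1] = 8.120.
y₂ = 8.120 × 1.149 = 9.330 m.
E₁ = y₁ + V₁²/2g = 22.42 m. ΔE = (y₂ − y₁)³/(4y₁y₂) = 12.77 m. ΔE/E₁ = 12.77/22.42 = 0.570.

ΔE/E₁ = 0.570 (57.0%)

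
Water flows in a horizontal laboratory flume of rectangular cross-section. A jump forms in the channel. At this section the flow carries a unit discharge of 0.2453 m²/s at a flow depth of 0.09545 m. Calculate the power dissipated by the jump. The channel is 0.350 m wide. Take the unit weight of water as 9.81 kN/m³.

V₁ = q/y₁ = 0.2453/0.09545 = 2.570 m/s. Fr₁ = V₁/√(g·y₁) = 2.570/√(9.81×0.09545) = 2.656.
By Bélanger, y₂/y₁ = ½[√(1 + 8Fr₁²) − 1] = ½[√57.427 − 1] = 3.289.
y₂ = 3.289 × 0.09545 = 0.3139 m.
V₂ = q/y₂ = 0.2453/0.3139 = 0.7814 m/s. E₁ = y₁ + V₁²/2g = 0.4321 m; E₂ = y₂ + V₂²/2g = 0.3451 m. ΔE = E₁ − E₂ = 0.08702 m.
Q = q·b = 0.2453 × 0.350 = 0.08586 m³/s. P = γ·Q·ΔE = 9.81 × 0.08586 × 0.08702 = 0.07329 kW.

P = 0.07329 kW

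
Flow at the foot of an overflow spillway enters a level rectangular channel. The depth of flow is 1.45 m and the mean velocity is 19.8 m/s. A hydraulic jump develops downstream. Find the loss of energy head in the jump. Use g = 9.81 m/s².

Fr₁ = V₁/√(g·y₁) = 19.8/√(9.81×1.45) = 5.25.
Conjugate-depth relation: y₂/y₁ = ½[√(1 + 8Fr₁²) − 1] = ½[√221.5 − 1] = 6.94.
y₂ = 6.94 × 1.45 = 10.1 m.
Head loss: ΔE = (y₂ − y₁)³/(4y₁y₂) = (10.1 − 1.45)³/(4×1.45×10.1) = 639/58.4 = 11.0 m.

ΔE = 11.0 m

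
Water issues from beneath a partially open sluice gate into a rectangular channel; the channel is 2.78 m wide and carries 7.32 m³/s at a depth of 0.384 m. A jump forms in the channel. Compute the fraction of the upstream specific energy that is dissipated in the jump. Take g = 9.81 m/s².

q = Q/b = 7.32/2.78 = 2.63 m²/s; V₁ = q/y₁ = 6.86 m/s. Fr₁ = V₁/√(g·y₁) = 3.53.
By Bélanger, y₂/y₁ = ½[√(1 + 8Fr₁²) − 1] = ½[√100.9 − 1] = 4.52.
y₂ = 4.52 × 0.384 = 1.74 m.
E₁ = y₁ + V₁²/2g = 2.78 m. ΔE = (y₂ − y₁)³/(4y₁y₂) = 0.927 m. ΔE/E₁ = 0.927/2.78 = 0.333.

ΔE/E₁ = 0.333 (33.3%)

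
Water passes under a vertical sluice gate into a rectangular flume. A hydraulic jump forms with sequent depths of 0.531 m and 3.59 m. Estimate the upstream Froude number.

For a rectangular channel the momentum equation gives q² = ½·g·y₁·y₂·(y₁ + y₂) = ½×9.81×0.531×3.59×4.12 = 38.5.
q = √38.5 = 6.21 m²/s.
V₁ = q/y₁ = 11.7 m/s; Fr₁ = V₁/√(g·y₁) = 5.12.

Fr₁ = 5.12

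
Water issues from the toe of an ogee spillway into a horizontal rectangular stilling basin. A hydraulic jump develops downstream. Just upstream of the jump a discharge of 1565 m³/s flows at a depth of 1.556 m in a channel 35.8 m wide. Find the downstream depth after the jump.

y₂ = 15.06 m

q = Q/b = 1565/35.8 = 43.72 m²/s; V₁ = q/y₁ = 28.09 m/s. Fr₁ = V₁/√(g·y₁) = 7.191.
Conjugate-depth relation: y₂/y₁ = ½[√(1 + 8Fr₁²) − 1] = ½[√414.67 − 1] = 9.682.
y₂ = 9.682 × 1.556 = 15.06 m.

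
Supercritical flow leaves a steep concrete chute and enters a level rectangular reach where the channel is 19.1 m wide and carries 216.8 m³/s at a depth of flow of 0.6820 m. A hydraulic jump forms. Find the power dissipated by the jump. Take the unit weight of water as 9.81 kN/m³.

P = 18579 kW

q = Q/b = 216.8/19.1 = 11.35 m²/s; V₁ = q/y₁ = 16.64 m/s. Fr₁ = V₁/√(g·y₁) = 6.435.
Bélanger equation: y₂/y₁ = ½[√(1 + 8Fr₁²) − 1] = ½[√332.22 − 1] = 8.613.
y₂ = 8.613 × 0.6820 = 5.874 m.
V₂ = q/y₂ = 11.35/5.874 = 1.932 m/s. E₁ = y₁ + V₁²/2g = 14.80 m; E₂ = y₂ + V₂²/2g = 6.065 m. ΔE = E₁ − E₂ = 8.736 m.
P = γ·Q·ΔE = 9.81 × 216.8 × 8.736 = 18579 kW.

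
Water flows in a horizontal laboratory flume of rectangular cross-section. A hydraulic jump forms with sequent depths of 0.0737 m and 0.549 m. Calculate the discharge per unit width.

For a rectangular channel the momentum equation gives q² = ½·g·y₁·y₂·(y₁ + y₂) = ½×9.81×0.0737×0.549×0.623 = 0.124.
q = √0.124 = 0.352 m²/s.

q = 0.352 m²/s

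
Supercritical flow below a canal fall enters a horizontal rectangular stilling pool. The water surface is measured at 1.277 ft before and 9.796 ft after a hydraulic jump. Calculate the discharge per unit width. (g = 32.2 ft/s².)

q = 47.22 ft²/s

For a rectangular channel the momentum equation gives q² = ½·g·y₁·y₂·(y₁ + y₂) = ½×32.2×1.277×9.796×11.07 = 2230.
q = √2230 = 47.22 ft²/s.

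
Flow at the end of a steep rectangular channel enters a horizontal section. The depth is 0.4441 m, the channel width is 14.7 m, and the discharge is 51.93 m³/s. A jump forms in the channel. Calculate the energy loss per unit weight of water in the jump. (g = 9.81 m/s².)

ΔE = 1.354 m

q = Q/b = 51.93/14.7 = 3.533 m²/s; V₁ = q/y₁ = 7.955 m/s. Fr₁ = V₁/√(g·y₁) = 3.811.
Bélanger equation: y₂/y₁ = ½[√(1 + 8Fr₁²) − 1] = ½[√117.19 − 1] = 4.913.
y₂ = 4.913 × 0.4441 = 2.182 m.
V₂ = q/y₂ = 3.533/2.182 = 1.619 m/s. E₁ = y₁ + V₁²/2g = 3.669 m; E₂ = y₂ + V₂²/2g = 2.315 m. ΔE = E₁ − E₂ = 1.354 m.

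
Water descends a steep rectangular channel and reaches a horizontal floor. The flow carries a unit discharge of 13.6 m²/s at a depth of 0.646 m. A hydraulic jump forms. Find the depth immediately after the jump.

y₂ = 7.32 m

V₁ = q/y₁ = 13.6/0.646 = 21.1 m/s. Fr₁ = V₁/√(g·y₁) = 21.1/√(9.81×0.646) = 8.36.
Sequent-depth ratio: y₂/y₁ = ½[√(1 + 8Fr₁²) − 1] = ½[√560.5 − 1] = 11.3.
y₂ = 11.3 × 0.646 = 7.32 m.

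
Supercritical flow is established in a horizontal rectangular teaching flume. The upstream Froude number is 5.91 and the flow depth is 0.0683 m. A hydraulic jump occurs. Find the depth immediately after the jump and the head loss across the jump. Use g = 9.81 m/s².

Fr₁ = 5.91 (given).
Bélanger equation: y₂/y₁ = ½[√(1 + 8Fr₁²) − 1] = ½[√280.4 − 1] = 7.87.
y₂ = 7.87 × 0.0683 = 0.538 m.
Head loss: ΔE = (y₂ − y₁)³/(4y₁y₂) = (0.538 − 0.0683)³/(4×0.0683×0.538) = 0.103/0.147 = 0.704 m.

y₂ = 0.538 m; ΔE = 0.704 m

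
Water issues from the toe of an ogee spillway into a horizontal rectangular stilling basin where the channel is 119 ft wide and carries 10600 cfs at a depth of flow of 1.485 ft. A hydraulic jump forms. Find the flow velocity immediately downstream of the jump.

V₂ = 5.093 ft/s

q = Q/b = 10600/119 = 89.08 ft²/s; V₁ = q/y₁ = 59.98 ft/s. Fr₁ = V₁/√(g·y₁) = 8.674.
Sequent-depth ratio: y₂/y₁ = ½[√(1 + 8Fr₁²) − 1] = ½[√602.97 − 1] = 11.78.
y₂ = 11.78 × 1.485 = 17.49 ft.
V₂ = q/y₂ = 89.08/17.49 = 5.093 ft/s.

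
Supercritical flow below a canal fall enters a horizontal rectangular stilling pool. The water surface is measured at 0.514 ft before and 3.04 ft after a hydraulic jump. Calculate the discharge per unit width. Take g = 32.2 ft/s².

q = 9.46 ft²/s

For a rectangular channel the momentum equation gives q² = ½·g·y₁·y₂·(y₁ + y₂) = ½×32.2×0.514×3.04×3.55 = 89.4.
q = √89.4 = 9.46 ft²/s.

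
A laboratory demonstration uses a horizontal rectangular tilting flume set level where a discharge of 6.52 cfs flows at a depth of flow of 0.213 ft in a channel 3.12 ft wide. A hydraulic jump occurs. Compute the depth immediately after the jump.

y₂ = 1.03 ft

q = Q/b = 6.52/3.12 = 2.09 ft²/s; V₁ = q/y₁ = 9.81 ft/s. Fr₁ = V₁/√(g·y₁) = 3.75.
By Bélanger, y₂/y₁ = ½[√(1 + 8Fr₁²) − 1] = ½[√113.3 − 1] = 4.82.
y₂ = 4.82 × 0.213 = 1.03 ft.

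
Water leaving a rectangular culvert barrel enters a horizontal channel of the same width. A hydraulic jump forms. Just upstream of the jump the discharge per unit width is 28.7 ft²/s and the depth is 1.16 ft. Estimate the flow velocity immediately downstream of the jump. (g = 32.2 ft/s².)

V₂ = 4.72 ft/s

V₁ = q/y₁ = 28.7/1.16 = 24.7 ft/s. Fr₁ = V₁/√(g·y₁) = 24.7/√(32.2×1.16) = 4.05.
From the momentum equation for a rectangular channel, y₂/y₁ = ½[√(1 + 8Fr₁²) − 1] = ½[√132.1 − 1] = 5.25.
y₂ = 5.25 × 1.16 = 6.09 ft.
V₂ = q/y₂ = 28.7/6.09 = 4.72 ft/s.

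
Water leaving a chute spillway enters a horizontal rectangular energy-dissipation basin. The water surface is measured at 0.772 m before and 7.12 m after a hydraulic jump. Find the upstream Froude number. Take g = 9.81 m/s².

Fr₁ = 6.87

For a rectangular channel the momentum equation gives q² = ½·g·y₁·y₂·(y₁ + y₂) = ½×9.81×0.772×7.12×7.89 = 213.
q = √213 = 14.6 m²/s.
V₁ = q/y₁ = 18.9 m/s; Fr₁ = V₁/√(g·y₁) = 6.87.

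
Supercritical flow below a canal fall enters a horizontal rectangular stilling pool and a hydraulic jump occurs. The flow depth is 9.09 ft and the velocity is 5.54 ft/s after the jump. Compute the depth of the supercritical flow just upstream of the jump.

y₁ = 1.62 ft

Fr₂ = V₂/√(g·y₂) = 5.54/√(32.2×9.09) = 0.324.
The Bélanger relation is symmetric: y₁/y₂ = ½[√(1 + 8Fr₂²) − 1] = ½[√1.839 − 1] = 0.178.
y₁ = 0.178 × 9.09 = 1.62 ft.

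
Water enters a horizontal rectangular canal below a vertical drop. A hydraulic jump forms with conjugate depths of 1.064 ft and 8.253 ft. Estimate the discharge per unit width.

For a rectangular channel the momentum equation gives q² = ½·g·y₁·y₂·(y₁ + y₂) = ½×32.2×1.064×8.253×9.317 = 1317.
q = √1317 = 36.29 ft²/s.

q = 36.29 ft²/s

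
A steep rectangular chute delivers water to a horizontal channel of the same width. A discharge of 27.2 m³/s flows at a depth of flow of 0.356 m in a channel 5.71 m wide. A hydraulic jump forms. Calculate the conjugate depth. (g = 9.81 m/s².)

q = Q/b = 27.2/5.71 = 4.76 m²/s; V₁ = q/y₁ = 13.4 m/s. Fr₁ = V₁/√(g·y₁) = 7.16.
Bélanger equation: y₂/y₁ = ½[√(1 + 8Fr₁²) − 1] = ½[√411.1 − 1] = 9.64.
y₂ = 9.64 × 0.356 = 3.43 m.

y₂ = 3.43 m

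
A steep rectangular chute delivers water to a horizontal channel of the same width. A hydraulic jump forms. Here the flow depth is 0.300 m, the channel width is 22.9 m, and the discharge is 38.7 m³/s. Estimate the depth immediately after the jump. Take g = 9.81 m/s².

q = Q/b = 38.7/22.9 = 1.69 m²/s; V₁ = q/y₁ = 5.63 m/s. Fr₁ = V₁/√(g·y₁) = 3.28.
By Bélanger, y₂/y₁ = ½[√(1 + 8Fr₁²) − 1] = ½[√87.26 − 1] = 4.17.
y₂ = 4.17 × 0.300 = 1.25 m.

y₂ = 1.25 m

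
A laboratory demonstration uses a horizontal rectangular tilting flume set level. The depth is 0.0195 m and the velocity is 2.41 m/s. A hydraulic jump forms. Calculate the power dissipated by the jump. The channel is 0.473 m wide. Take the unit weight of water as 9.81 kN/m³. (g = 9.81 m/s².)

P = 0.0365 kW

Fr₁ = V₁/√(g·y₁) = 2.41/√(9.81×0.0195) = 5.51.
Bélanger equation: y₂/y₁ = ½[√(1 + 8Fr₁²) − 1] = ½[√243.9 − 1] = 7.31.
y₂ = 7.31 × 0.0195 = 0.143 m.
Head loss: ΔE = (y₂ − y₁)³/(4y₁y₂) = (0.143 − 0.0195)³/(4×0.0195×0.143) = 0.00186/0.0111 = 0.167 m.
q = V₁·y₁ = 2.41 × 0.0195 = 0.0470 m²/s. Q = q·b = 0.0470 × 0.473 = 0.0222 m³/s. P = γ·Q·ΔE = 9.81 × 0.0222 × 0.167 = 0.0365 kW.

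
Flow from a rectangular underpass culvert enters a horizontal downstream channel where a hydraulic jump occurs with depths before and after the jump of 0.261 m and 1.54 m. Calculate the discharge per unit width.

For a rectangular channel the momentum equation gives q² = ½·g·y₁·y₂·(y₁ + y₂) = ½×9.81×0.261×1.54×1.80 = 3.55.
q = √3.55 = 1.88 m²/s.

q = 1.88 m²/s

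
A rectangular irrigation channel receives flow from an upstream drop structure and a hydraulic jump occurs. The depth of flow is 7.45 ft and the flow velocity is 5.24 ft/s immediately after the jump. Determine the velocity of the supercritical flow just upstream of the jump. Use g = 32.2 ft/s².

V₁ = 27.3 ft/s

Fr₂ = V₂/√(g·y₂) = 5.24/√(32.2×7.45) = 0.338.
Since the conjugate-depth ratio holds either way, y₁/y₂ = ½[√(1 + 8Fr₂²) − 1] = ½[√1.916 − 1] = 0.192.
y₁ = 0.192 × 7.45 = 1.43 ft.
V₁ = q/y₁ = 39.0/1.43 = 27.3 ft/s.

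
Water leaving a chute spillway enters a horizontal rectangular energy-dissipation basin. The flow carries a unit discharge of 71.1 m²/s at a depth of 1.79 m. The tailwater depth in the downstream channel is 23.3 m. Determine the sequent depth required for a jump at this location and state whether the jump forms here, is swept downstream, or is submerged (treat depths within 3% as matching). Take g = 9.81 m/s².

y₂ = 23.1 m; the jump forms here

V₁ = q/y₁ = 71.1/1.79 = 39.7 m/s. Fr₁ = V₁/√(g·y₁) = 39.7/√(9.81×1.79) = 9.48.
Conjugate-depth relation: y₂/y₁ = ½[√(1 + 8Fr₁²) − 1] = ½[√719.8 − 1] = 12.9.
y₂ = 12.9 × 1.79 = 23.1 m.
Tailwater y_tw = 23.3 m: y_tw ≈ y₂, so the jump forms here.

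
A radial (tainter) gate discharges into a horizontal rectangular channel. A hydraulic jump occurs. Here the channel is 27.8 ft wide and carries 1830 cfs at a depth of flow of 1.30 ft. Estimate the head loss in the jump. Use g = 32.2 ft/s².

q = Q/b = 1830/27.8 = 65.8 ft²/s; V₁ = q/y₁ = 50.6 ft/s. Fr₁ = V₁/√(g·y₁) = 7.83.
By Bélanger, y₂/y₁ = ½[√(1 + 8Fr₁²) − 1] = ½[√491.0 − 1] = 10.6.
y₂ = 10.6 × 1.30 = 13.8 ft.
V₂ = q/y₂ = 65.8/13.8 = 4.79 ft/s. E₁ = y₁ + V₁²/2g = 41.1 ft; E₂ = y₂ + V₂²/2g = 14.1 ft. ΔE = E₁ − E₂ = 27.0 ft.

ΔE = 27.0 ft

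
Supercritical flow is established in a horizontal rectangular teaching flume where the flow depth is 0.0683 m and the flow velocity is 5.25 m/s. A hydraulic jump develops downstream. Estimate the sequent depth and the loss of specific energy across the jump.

y₂ = 0.586 m; ΔE = 0.868 m

Fr₁ = V₁/√(g·y₁) = 5.25/√(9.81×0.0683) = 6.41.
From the momentum equation for a rectangular channel, y₂/y₁ = ½[√(1 + 8Fr₁²) − 1] = ½[√330.1 − 1] = 8.58.
y₂ = 8.58 × 0.0683 = 0.586 m.
q = V₁·y₁ = 5.25 × 0.0683 = 0.359 m²/s. V₂ = q/y₂ = 0.359/0.586 = 0.612 m/s. E₁ = y₁ + V₁²/2g = 1.47 m; E₂ = y₂ + V₂²/2g = 0.605 m. ΔE = E₁ − E₂ = 0.868 m.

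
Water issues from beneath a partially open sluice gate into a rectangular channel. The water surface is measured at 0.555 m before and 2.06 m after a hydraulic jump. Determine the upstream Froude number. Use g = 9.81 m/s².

For a rectangular channel the momentum equation gives q² = ½·g·y₁·y₂·(y₁ + y₂) = ½×9.81×0.555×2.06×2.62 = 14.7.
q = √14.7 = 3.83 m²/s.
V₁ = q/y₁ = 6.90 m/s; Fr₁ = V₁/√(g·y₁) = 2.96.

Fr₁ = 2.96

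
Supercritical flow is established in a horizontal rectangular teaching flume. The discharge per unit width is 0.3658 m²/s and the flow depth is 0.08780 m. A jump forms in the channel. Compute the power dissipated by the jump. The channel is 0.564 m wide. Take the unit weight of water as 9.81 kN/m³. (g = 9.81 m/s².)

V₁ = q/y₁ = 0.3658/0.08780 = 4.166 m/s. Fr₁ = V₁/√(g·y₁) = 4.166/√(9.81×0.08780) = 4.489.
Sequent-depth ratio: y₂/y₁ = ½[√(1 + 8Fr₁²) − 1] = ½[√162.22 − 1] = 5.868.
y₂ = 5.868 × 0.08780 = 0.5152 m.
V₂ = q/y₂ = 0.3658/0.5152 = 0.7100 m/s. E₁ = y₁ + V₁²/2g = 0.9725 m; E₂ = y₂ + V₂²/2g = 0.5409 m. ΔE = E₁ − E₂ = 0.4316 m.
Q = q·b = 0.3658 × 0.564 = 0.2063 m³/s. P = γ·Q·ΔE = 9.81 × 0.2063 × 0.4316 = 0.8735 kW.

P = 0.8735 kW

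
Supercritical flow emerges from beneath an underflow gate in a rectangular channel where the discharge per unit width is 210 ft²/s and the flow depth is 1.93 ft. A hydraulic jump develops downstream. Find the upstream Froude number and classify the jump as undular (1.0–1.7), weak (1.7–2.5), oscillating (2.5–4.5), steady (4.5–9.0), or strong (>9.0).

Fr₁ = 13.8; strong jump

V₁ = q/y₁ = 210/1.93 = 109 ft/s. Fr₁ = V₁/√(g·y₁) = 109/√(32.2×1.93) = 13.8.
Fr₁ = 13.8 lies in the strong range.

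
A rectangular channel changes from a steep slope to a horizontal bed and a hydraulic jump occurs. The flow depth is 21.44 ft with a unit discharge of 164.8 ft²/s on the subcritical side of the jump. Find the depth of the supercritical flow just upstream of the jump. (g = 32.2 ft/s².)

y₁ = 3.194 ft

V₂ = q/y₂ = 164.8/21.44 = 7.687 ft/s; Fr₂ = V₂/√(g·y₂) = 0.2925.
Since the conjugate-depth ratio holds either way, y₁/y₂ = ½[√(1 + 8Fr₂²) − 1] = ½[√1.6847 − 1] = 0.1490.
y₁ = 0.1490 × 21.44 = 3.194 ft.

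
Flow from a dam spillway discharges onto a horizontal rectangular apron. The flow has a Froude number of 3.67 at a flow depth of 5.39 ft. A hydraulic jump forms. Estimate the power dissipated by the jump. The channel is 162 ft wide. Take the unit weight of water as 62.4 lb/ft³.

P = 70150 hp

Fr₁ = 3.67 (given).
Conjugate-depth relation: y₂/y₁ = ½[√(1 + 8Fr₁²) − 1] = ½[√108.8 − 1] = 4.71.
y₂ = 4.71 × 5.39 = 25.4 ft.
Head loss: ΔE = (y₂ − y₁)³/(4y₁y₂) = (25.4 − 5.39)³/(4×5.39×25.4) = 8023/548 = 14.6 ft.
V₁ = Fr₁·√(g·y₁) = 3.67×√(32.2×5.39) = 48.3 ft/s; q = V₁·y₁ = 261 ft²/s. Q = q·b = 261 × 162 = 42217 cfs. P = γ·Q·ΔE/550 = 62.4 × 42217 × 14.6 / 550 = 70150 hp.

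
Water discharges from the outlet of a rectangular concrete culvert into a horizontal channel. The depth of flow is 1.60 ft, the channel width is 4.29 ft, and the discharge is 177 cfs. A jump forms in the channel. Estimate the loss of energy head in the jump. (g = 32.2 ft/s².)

ΔE = 4.07 ft

q = Q/b = 177/4.29 = 41.3 ft²/s; V₁ = q/y₁ = 25.8 ft/s. Fr₁ = V₁/√(g·y₁) = 3.59.
Conjugate-depth relation: y₂/y₁ = ½[√(1 + 8Fr₁²) − 1] = ½[√104.3 − 1] = 4.61.
y₂ = 4.61 × 1.60 = 7.37 ft.
Head loss: ΔE = (y₂ − y₁)³/(4y₁y₂) = (7.37 − 1.60)³/(4×1.60×7.37) = 192/47.2 = 4.07 ft.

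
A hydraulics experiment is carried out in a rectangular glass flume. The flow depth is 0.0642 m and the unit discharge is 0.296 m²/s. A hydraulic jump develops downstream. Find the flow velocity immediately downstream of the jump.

V₂ = 0.596 m/s

V₁ = q/y₁ = 0.296/0.0642 = 4.61 m/s. Fr₁ = V₁/√(g·y₁) = 4.61/√(9.81×0.0642) = 5.81.
Sequent-depth ratio: y₂/y₁ = ½[√(1 + 8Fr₁²) − 1] = ½[√271.0 − 1] = 7.73.
y₂ = 7.73 × 0.0642 = 0.496 m.
V₂ = q/y₂ = 0.296/0.496 = 0.596 m/s.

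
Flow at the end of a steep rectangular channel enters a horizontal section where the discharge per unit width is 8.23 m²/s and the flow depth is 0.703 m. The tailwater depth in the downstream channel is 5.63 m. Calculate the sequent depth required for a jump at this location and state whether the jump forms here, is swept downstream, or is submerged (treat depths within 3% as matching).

y₂ = 4.09 m; the jump is submerged

V₁ = q/y₁ = 8.23/0.703 = 11.7 m/s. Fr₁ = V₁/√(g·y₁) = 11.7/√(9.81×0.703) = 4.46.
Sequent-depth ratio: y₂/y₁ = ½[√(1 + 8Fr₁²) − 1] = ½[√160.0 − 1] = 5.82.
y₂ = 5.82 × 0.703 = 4.09 m.
Tailwater y_tw = 5.63 m: y_tw > y₂, so the jump is submerged.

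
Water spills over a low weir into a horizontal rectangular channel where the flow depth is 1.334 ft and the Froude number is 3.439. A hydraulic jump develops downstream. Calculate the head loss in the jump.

Fr₁ = 3.439 (given).
Conjugate-depth relation: y₂/y₁ = ½[√(1 + 8Fr₁²) − 1] = ½[√95.614 − 1] = 4.389.
y₂ = 4.389 × 1.334 = 5.855 ft.
Head loss: ΔE = (y₂ − y₁)³/(4y₁y₂) = (5.855 − 1.334)³/(4×1.334×5.855) = 92.41/31.24 = 2.958 ft.

ΔE = 2.958 ft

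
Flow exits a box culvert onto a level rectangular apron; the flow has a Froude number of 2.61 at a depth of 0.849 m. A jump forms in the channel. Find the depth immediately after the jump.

y₂ = 2.74 m

Fr₁ = 2.61 (given).
By Bélanger, y₂/y₁ = ½[√(1 + 8Fr₁²) − 1] = ½[√55.50 − 1] = 3.22.
y₂ = 3.22 × 0.849 = 2.74 m.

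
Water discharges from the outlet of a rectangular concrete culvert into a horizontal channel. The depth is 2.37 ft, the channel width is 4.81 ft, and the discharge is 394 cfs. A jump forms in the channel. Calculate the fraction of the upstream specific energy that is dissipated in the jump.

q = Q/b = 394/4.81 = 81.9 ft²/s; V₁ = q/y₁ = 34.6 ft/s. Fr₁ = V₁/√(g·y₁) = 3.96.
Bélanger equation: y₂/y₁ = ½[√(1 + 8Fr₁²) − 1] = ½[√126.2 − 1] = 5.12.
y₂ = 5.12 × 2.37 = 12.1 ft.
E₁ = y₁ + V₁²/2g = 20.9 ft. ΔE = (y₂ − y₁)³/(4y₁y₂) = 8.08 ft. ΔE/E₁ = 8.08/20.9 = 0.386.

ΔE/E₁ = 0.386 (38.6%)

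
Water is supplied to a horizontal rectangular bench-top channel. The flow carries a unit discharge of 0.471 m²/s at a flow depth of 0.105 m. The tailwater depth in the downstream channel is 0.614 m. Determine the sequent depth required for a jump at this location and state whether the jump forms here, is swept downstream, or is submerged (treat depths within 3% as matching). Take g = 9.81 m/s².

y₂ = 0.606 m; the jump forms here

V₁ = q/y₁ = 0.471/0.105 = 4.49 m/s. Fr₁ = V₁/√(g·y₁) = 4.49/√(9.81×0.105) = 4.42.
Bélanger equation: y₂/y₁ = ½[√(1 + 8Fr₁²) − 1] = ½[√157.3 − 1] = 5.77.
y₂ = 5.77 × 0.105 = 0.606 m.
Tailwater y_tw = 0.614 m: y_tw ≈ y₂, so the jump forms here.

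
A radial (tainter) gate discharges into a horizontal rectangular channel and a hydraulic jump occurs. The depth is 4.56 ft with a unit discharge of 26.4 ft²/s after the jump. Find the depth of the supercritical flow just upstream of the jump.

V₂ = q/y₂ = 26.4/4.56 = 5.79 ft/s; Fr₂ = V₂/√(g·y₂) = 0.478.
Since the conjugate-depth ratio holds either way, y₁/y₂ = ½[√(1 + 8Fr₂²) − 1] = ½[√2.826 − 1] = 0.341.
y₁ = 0.341 × 4.56 = 1.55 ft.

y₁ = 1.55 ft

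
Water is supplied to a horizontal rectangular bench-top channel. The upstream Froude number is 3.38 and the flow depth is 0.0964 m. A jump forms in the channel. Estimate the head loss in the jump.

ΔE = 0.202 m

Fr₁ = 3.38 (given).
From the momentum equation for a rectangular channel, y₂/y₁ = ½[√(1 + 8Fr₁²) − 1] = ½[√92.40 − 1] = 4.31.
y₂ = 4.31 × 0.0964 = 0.415 m.
V₁ = Fr₁·√(g·y₁) = 3.38×√(9.81×0.0964) = 3.29 m/s; q = V₁·y₁ = 0.317 m²/s. V₂ = q/y₂ = 0.317/0.415 = 0.763 m/s. E₁ = y₁ + V₁²/2g = 0.647 m; E₂ = y₂ + V₂²/2g = 0.445 m. ΔE = E₁ − E₂ = 0.202 m.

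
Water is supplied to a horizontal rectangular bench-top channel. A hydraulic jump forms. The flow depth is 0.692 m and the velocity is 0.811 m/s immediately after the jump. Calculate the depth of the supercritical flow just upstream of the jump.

Fr₂ = V₂/√(g·y₂) = 0.811/√(9.81×0.692) = 0.311.
The Bélanger relation is symmetric: y₁/y₂ = ½[√(1 + 8Fr₂²) − 1] = ½[√1.775 − 1] = 0.166.
y₁ = 0.166 × 0.692 = 0.115 m.

y₁ = 0.115 m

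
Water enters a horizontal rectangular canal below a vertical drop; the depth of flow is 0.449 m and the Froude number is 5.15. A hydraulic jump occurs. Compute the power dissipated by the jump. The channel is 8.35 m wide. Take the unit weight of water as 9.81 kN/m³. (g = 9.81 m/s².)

Fr₁ = 5.15 (given).
From the momentum equation for a rectangular channel, y₂/y₁ = ½[√(1 + 8Fr₁²) − 1] = ½[√213.2 − 1] = 6.80.
y₂ = 6.80 × 0.449 = 3.05 m.
Head loss: ΔE = (y₂ − y₁)³/(4y₁y₂) = (3.05 − 0.449)³/(4×0.449×3.05) = 17.7/5.48 = 3.22 m.
V₁ = Fr₁·√(g·y₁) = 5.15×√(9.81×0.449) = 10.8 m/s; q = V₁·y₁ = 4.85 m²/s. Q = q·b = 4.85 × 8.35 = 40.5 m³/s. P = γ·Q·ΔE = 9.81 × 40.5 × 3.22 = 1281 kW.

P = 1281 kW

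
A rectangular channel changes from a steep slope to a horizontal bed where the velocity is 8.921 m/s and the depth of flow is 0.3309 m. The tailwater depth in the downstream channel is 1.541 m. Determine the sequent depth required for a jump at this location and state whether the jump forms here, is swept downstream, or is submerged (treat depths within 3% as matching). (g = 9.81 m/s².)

y₂ = 2.158 m; the jump is swept downstream

Fr₁ = V₁/√(g·y₁) = 8.921/√(9.81×0.3309) = 4.951.
Conjugate-depth relation: y₂/y₁ = ½[√(1 + 8Fr₁²) − 1] = ½[√197.13 − 1] = 6.520.
y₂ = 6.520 × 0.3309 = 2.158 m.
Tailwater y_tw = 1.541 m: y_tw < y₂, so the jump is swept downstream.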